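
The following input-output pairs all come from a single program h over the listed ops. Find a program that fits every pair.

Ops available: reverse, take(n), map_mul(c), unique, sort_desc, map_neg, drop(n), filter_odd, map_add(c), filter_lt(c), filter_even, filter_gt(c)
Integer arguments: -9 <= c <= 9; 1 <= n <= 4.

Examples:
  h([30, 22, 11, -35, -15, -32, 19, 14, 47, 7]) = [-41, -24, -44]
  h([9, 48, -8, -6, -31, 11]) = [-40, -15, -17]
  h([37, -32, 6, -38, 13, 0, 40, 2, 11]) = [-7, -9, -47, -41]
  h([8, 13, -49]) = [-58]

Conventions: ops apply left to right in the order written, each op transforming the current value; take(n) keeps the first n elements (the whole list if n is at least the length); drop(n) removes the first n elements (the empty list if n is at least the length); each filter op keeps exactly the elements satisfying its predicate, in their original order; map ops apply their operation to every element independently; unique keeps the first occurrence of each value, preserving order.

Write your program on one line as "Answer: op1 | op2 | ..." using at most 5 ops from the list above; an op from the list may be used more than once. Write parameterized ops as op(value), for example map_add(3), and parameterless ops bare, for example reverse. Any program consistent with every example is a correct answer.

filter_lt(4) | reverse | map_add(-4) | map_add(-5)

Check, running the answer program on each example:
  [30, 22, 11, -35, -15, -32, 19, 14, 47, 7] -> [-35, -15, -32] -> [-32, -15, -35] -> [-36, -19, -39] -> [-41, -24, -44]
  [9, 48, -8, -6, -31, 11] -> [-8, -6, -31] -> [-31, -6, -8] -> [-35, -10, -12] -> [-40, -15, -17]
  [37, -32, 6, -38, 13, 0, 40, 2, 11] -> [-32, -38, 0, 2] -> [2, 0, -38, -32] -> [-2, -4, -42, -36] -> [-7, -9, -47, -41]
  [8, 13, -49] -> [-49] -> [-49] -> [-53] -> [-58]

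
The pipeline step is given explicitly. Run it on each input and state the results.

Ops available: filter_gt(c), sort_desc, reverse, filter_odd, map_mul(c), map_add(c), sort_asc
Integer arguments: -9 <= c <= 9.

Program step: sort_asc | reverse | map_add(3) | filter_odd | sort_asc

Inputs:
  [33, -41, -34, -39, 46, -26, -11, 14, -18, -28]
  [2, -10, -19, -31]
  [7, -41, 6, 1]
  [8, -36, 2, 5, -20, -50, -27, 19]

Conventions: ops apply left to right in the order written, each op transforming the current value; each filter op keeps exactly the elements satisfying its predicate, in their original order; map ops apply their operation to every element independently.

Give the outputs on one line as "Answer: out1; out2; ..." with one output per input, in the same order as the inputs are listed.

[-31, -25, -23, -15, 17, 49]; [-7, 5]; [9]; [-47, -33, -17, 5, 11]

Execution, op by op:
  [33, -41, -34, -39, 46, -26, -11, 14, -18, -28] -> [-41, -39, -34, -28, -26, -18, -11, 14, 33, 46] -> [46, 33, 14, -11, -18, -26, -28, -34, -39, -41] -> [49, 36, 17, -8, -15, -23, -25, -31, -36, -38] -> [49, 17, -15, -23, -25, -31] -> [-31, -25, -23, -15, 17, 49]
  [2, -10, -19, -31] -> [-31, -19, -10, 2] -> [2, -10, -19, -31] -> [5, -7, -16, -28] -> [5, -7] -> [-7, 5]
  [7, -41, 6, 1] -> [-41, 1, 6, 7] -> [7, 6, 1, -41] -> [10, 9, 4, -38] -> [9] -> [9]
  [8, -36, 2, 5, -20, -50, -27, 19] -> [-50, -36, -27, -20, 2, 5, 8, 19] -> [19, 8, 5, 2, -20, -27, -36, -50] -> [22, 11, 8, 5, -17, -24, -33, -47] -> [11, 5, -17, -33, -47] -> [-47, -33, -17, 5, 11]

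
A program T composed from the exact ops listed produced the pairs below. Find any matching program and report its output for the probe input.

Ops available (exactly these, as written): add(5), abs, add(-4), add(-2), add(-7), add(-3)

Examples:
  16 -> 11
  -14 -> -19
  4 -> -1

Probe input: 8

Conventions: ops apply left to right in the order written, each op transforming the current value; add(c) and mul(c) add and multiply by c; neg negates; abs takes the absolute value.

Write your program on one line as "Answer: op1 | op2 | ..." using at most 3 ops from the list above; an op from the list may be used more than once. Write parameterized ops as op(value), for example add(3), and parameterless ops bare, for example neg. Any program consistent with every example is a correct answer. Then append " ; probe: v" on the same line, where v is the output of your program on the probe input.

add(-7) | add(-3) | add(5) ; probe: 3

Check, running the answer program on each example:
  16 -> 9 -> 6 -> 11
  -14 -> -21 -> -24 -> -19
  4 -> -3 -> -6 -> -1
  probe: 8 -> 1 -> -2 -> 3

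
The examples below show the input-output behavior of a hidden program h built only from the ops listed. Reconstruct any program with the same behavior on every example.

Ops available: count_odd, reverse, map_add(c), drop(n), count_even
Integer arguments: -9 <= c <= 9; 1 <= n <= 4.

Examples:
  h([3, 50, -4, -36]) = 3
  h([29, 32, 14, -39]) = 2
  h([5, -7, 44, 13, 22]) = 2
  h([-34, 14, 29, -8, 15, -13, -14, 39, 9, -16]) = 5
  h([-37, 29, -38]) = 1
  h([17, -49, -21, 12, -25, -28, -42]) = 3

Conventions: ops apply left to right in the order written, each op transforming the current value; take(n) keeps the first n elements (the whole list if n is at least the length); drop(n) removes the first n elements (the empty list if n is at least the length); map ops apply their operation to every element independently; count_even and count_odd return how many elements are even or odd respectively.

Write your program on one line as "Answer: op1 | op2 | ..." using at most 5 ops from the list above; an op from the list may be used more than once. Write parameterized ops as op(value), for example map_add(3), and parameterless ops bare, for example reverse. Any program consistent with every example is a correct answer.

reverse | map_add(-8) | map_add(-3) | count_odd

Check, running the answer program on each example:
  [3, 50, -4, -36] -> [-36, -4, 50, 3] -> [-44, -12, 42, -5] -> [-47, -15, 39, -8] -> 3
  [29, 32, 14, -39] -> [-39, 14, 32, 29] -> [-47, 6, 24, 21] -> [-50, 3, 21, 18] -> 2
  [5, -7, 44, 13, 22] -> [22, 13, 44, -7, 5] -> [14, 5, 36, -15, -3] -> [11, 2, 33, -18, -6] -> 2
  [-34, 14, 29, -8, 15, -13, -14, 39, 9, -16] -> [-16, 9, 39, -14, -13, 15, -8, 29, 14, -34] -> [-24, 1, 31, -22, -21, 7, -16, 21, 6, -42] -> [-27, -2, 28, -25, -24, 4, -19, 18, 3, -45] -> 5
  [-37, 29, -38] -> [-38, 29, -37] -> [-46, 21, -45] -> [-49, 18, -48] -> 1
  [17, -49, -21, 12, -25, -28, -42] -> [-42, -28, -25, 12, -21, -49, 17] -> [-50, -36, -33, 4, -29, -57, 9] -> [-53, -39, -36, 1, -32, -60, 6] -> 3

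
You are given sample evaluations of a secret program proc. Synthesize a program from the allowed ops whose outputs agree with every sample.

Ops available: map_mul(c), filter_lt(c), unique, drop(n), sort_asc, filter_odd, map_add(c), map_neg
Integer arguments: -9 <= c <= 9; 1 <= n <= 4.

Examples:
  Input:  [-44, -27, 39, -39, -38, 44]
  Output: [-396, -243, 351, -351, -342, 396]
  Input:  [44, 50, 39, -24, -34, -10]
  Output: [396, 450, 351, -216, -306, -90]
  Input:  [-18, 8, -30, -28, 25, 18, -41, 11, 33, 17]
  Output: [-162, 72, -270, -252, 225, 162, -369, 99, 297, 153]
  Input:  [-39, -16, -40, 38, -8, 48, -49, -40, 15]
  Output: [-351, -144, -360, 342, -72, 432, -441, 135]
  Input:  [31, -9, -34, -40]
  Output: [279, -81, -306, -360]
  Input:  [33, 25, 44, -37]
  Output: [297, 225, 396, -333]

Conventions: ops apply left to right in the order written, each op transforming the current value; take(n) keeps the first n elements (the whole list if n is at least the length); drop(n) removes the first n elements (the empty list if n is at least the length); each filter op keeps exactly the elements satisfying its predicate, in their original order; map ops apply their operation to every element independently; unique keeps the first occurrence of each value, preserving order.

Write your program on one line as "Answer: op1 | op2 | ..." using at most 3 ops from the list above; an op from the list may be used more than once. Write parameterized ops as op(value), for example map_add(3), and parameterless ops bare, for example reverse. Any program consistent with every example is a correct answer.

unique | map_mul(9)

Check, running the answer program on each example:
  [-44, -27, 39, -39, -38, 44] -> [-44, -27, 39, -39, -38, 44] -> [-396, -243, 351, -351, -342, 396]
  [44, 50, 39, -24, -34, -10] -> [44, 50, 39, -24, -34, -10] -> [396, 450, 351, -216, -306, -90]
  [-18, 8, -30, -28, 25, 18, -41, 11, 33, 17] -> [-18, 8, -30, -28, 25, 18, -41, 11, 33, 17] -> [-162, 72, -270, -252, 225, 162, -369, 99, 297, 153]
  [-39, -16, -40, 38, -8, 48, -49, -40, 15] -> [-39, -16, -40, 38, -8, 48, -49, 15] -> [-351, -144, -360, 342, -72, 432, -441, 135]
  [31, -9, -34, -40] -> [31, -9, -34, -40] -> [279, -81, -306, -360]
  [33, 25, 44, -37] -> [33, 25, 44, -37] -> [297, 225, 396, -333]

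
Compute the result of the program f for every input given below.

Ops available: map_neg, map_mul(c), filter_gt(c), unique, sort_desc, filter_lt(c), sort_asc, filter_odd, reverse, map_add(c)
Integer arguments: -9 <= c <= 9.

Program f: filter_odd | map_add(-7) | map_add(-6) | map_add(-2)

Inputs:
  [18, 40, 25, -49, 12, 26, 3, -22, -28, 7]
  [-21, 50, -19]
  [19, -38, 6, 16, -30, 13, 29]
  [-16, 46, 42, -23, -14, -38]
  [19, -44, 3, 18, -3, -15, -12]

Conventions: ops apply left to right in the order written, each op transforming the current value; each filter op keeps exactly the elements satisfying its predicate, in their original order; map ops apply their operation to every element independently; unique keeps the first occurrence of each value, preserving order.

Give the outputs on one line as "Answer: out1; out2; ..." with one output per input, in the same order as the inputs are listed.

[10, -64, -12, -8]; [-36, -34]; [4, -2, 14]; [-38]; [4, -12, -18, -30]

Execution, op by op:
  [18, 40, 25, -49, 12, 26, 3, -22, -28, 7] -> [25, -49, 3, 7] -> [18, -56, -4, 0] -> [12, -62, -10, -6] -> [10, -64, -12, -8]
  [-21, 50, -19] -> [-21, -19] -> [-28, -26] -> [-34, -32] -> [-36, -34]
  [19, -38, 6, 16, -30, 13, 29] -> [19, 13, 29] -> [12, 6, 22] -> [6, 0, 16] -> [4, -2, 14]
  [-16, 46, 42, -23, -14, -38] -> [-23] -> [-30] -> [-36] -> [-38]
  [19, -44, 3, 18, -3, -15, -12] -> [19, 3, -3, -15] -> [12, -4, -10, -22] -> [6, -10, -16, -28] -> [4, -12, -18, -30]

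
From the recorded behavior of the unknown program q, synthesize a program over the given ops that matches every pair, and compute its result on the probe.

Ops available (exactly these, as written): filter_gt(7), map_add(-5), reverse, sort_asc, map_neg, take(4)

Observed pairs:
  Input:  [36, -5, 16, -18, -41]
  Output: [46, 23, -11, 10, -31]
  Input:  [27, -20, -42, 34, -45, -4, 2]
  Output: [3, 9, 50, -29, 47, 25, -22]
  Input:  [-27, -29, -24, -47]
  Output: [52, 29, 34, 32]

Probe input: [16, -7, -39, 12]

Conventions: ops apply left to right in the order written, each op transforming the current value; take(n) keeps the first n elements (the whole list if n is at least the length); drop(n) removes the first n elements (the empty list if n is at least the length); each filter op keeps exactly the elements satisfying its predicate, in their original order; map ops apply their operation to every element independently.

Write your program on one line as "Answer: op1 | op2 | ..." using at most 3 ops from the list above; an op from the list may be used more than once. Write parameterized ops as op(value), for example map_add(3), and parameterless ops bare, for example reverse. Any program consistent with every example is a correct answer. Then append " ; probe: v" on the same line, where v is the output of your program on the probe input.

reverse | map_add(-5) | map_neg ; probe: [-7, 44, 12, -11]

Check, running the answer program on each example:
  [36, -5, 16, -18, -41] -> [-41, -18, 16, -5, 36] -> [-46, -23, 11, -10, 31] -> [46, 23, -11, 10, -31]
  [27, -20, -42, 34, -45, -4, 2] -> [2, -4, -45, 34, -42, -20, 27] -> [-3, -9, -50, 29, -47, -25, 22] -> [3, 9, 50, -29, 47, 25, -22]
  [-27, -29, -24, -47] -> [-47, -24, -29, -27] -> [-52, -29, -34, -32] -> [52, 29, 34, 32]
  probe: [16, -7, -39, 12] -> [12, -39, -7, 16] -> [7, -44, -12, 11] -> [-7, 44, 12, -11]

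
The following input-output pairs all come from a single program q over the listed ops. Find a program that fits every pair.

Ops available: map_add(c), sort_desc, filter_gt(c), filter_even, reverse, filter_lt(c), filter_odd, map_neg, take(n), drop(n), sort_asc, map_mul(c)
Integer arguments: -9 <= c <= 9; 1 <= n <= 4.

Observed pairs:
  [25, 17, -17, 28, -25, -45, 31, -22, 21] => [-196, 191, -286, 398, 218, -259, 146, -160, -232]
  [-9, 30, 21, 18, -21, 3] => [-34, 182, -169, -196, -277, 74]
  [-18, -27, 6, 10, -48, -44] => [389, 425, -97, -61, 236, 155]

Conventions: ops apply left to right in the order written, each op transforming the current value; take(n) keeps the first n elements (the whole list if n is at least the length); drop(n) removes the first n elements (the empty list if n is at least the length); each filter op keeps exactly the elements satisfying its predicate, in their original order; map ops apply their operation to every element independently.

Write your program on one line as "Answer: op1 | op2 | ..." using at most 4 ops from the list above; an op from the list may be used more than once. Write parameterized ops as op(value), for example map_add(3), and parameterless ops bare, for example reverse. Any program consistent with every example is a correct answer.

map_mul(-9) | reverse | map_add(-7)

Check, running the answer program on each example:
  [25, 17, -17, 28, -25, -45, 31, -22, 21] -> [-225, -153, 153, -252, 225, 405, -279, 198, -189] -> [-189, 198, -279, 405, 225, -252, 153, -153, -225] -> [-196, 191, -286, 398, 218, -259, 146, -160, -232]
  [-9, 30, 21, 18, -21, 3] -> [81, -270, -189, -162, 189, -27] -> [-27, 189, -162, -189, -270, 81] -> [-34, 182, -169, -196, -277, 74]
  [-18, -27, 6, 10, -48, -44] -> [162, 243, -54, -90, 432, 396] -> [396, 432, -90, -54, 243, 162] -> [389, 425, -97, -61, 236, 155]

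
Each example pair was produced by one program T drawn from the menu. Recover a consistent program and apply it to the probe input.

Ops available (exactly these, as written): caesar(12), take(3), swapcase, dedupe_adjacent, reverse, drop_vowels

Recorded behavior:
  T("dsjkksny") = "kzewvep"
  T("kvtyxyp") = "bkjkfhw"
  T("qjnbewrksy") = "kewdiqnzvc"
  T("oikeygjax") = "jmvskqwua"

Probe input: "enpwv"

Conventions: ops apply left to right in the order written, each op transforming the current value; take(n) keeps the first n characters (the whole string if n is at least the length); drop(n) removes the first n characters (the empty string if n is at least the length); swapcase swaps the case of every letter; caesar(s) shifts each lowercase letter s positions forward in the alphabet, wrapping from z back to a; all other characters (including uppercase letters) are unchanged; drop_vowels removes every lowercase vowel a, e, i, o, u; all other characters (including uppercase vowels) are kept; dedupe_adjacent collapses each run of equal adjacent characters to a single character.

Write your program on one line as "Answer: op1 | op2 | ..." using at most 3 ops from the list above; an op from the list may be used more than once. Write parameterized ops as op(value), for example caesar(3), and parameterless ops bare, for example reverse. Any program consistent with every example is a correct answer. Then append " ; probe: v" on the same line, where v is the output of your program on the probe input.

dedupe_adjacent | caesar(12) | reverse ; probe: "hibzq"

Check, running the answer program on each example:
  "dsjkksny" -> "dsjksny" -> "pevwezk" -> "kzewvep"
  "kvtyxyp" -> "kvtyxyp" -> "whfkjkb" -> "bkjkfhw"
  "qjnbewrksy" -> "qjnbewrksy" -> "cvznqidwek" -> "kewdiqnzvc"
  "oikeygjax" -> "oikeygjax" -> "auwqksvmj" -> "jmvskqwua"
  probe: "enpwv" -> "enpwv" -> "qzbih" -> "hibzq"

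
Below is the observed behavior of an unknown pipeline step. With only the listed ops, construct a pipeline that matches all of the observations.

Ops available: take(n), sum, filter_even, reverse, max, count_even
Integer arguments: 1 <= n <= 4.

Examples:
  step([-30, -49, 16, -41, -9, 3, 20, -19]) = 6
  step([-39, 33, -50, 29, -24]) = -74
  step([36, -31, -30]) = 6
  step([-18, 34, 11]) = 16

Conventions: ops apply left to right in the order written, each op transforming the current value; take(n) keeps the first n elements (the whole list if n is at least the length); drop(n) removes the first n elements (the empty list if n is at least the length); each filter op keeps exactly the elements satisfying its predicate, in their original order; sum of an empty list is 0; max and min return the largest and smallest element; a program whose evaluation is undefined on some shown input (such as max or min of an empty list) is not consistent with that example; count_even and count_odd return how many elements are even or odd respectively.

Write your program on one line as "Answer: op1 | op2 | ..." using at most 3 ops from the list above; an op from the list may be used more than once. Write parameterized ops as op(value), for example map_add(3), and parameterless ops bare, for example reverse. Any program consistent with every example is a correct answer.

reverse | filter_even | sum

Check, running the answer program on each example:
  [-30, -49, 16, -41, -9, 3, 20, -19] -> [-19, 20, 3, -9, -41, 16, -49, -30] -> [20, 16, -30] -> 6
  [-39, 33, -50, 29, -24] -> [-24, 29, -50, 33, -39] -> [-24, -50] -> -74
  [36, -31, -30] -> [-30, -31, 36] -> [-30, 36] -> 6
  [-18, 34, 11] -> [11, 34, -18] -> [34, -18] -> 16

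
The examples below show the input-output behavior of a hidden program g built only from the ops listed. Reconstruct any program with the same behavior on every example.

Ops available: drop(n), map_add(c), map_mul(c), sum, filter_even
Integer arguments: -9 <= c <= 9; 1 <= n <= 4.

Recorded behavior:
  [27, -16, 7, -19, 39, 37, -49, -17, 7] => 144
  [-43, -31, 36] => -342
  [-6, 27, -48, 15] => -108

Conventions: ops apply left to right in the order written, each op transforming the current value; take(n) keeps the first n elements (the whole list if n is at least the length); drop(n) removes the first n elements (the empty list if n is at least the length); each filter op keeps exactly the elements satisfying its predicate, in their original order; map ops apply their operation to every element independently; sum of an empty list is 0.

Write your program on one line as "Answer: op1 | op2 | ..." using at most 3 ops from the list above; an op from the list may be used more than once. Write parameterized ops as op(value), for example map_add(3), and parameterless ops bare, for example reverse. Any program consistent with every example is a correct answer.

map_mul(9) | sum

Check, running the answer program on each example:
  [27, -16, 7, -19, 39, 37, -49, -17, 7] -> [243, -144, 63, -171, 351, 333, -441, -153, 63] -> 144
  [-43, -31, 36] -> [-387, -279, 324] -> -342
  [-6, 27, -48, 15] -> [-54, 243, -432, 135] -> -108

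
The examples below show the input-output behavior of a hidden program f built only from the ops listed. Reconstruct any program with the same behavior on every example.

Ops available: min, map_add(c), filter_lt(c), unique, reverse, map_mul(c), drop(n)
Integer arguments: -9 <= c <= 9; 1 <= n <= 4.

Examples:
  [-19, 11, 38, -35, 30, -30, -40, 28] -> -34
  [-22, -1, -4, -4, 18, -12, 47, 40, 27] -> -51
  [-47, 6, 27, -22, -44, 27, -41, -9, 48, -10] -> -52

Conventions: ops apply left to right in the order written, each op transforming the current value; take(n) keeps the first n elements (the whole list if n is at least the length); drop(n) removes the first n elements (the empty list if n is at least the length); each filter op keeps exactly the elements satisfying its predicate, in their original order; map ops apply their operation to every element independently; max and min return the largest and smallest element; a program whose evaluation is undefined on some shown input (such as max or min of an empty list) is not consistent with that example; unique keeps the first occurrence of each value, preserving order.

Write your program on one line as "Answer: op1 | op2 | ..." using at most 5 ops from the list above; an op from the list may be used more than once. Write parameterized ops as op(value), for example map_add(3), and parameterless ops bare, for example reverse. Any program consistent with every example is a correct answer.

map_add(4) | map_mul(-1) | filter_lt(7) | drop(2) | min

Check, running the answer program on each example:
  [-19, 11, 38, -35, 30, -30, -40, 28] -> [-15, 15, 42, -31, 34, -26, -36, 32] -> [15, -15, -42, 31, -34, 26, 36, -32] -> [-15, -42, -34, -32] -> [-34, -32] -> -34
  [-22, -1, -4, -4, 18, -12, 47, 40, 27] -> [-18, 3, 0, 0, 22, -8, 51, 44, 31] -> [18, -3, 0, 0, -22, 8, -51, -44, -31] -> [-3, 0, 0, -22, -51, -44, -31] -> [0, -22, -51, -44, -31] -> -51
  [-47, 6, 27, -22, -44, 27, -41, -9, 48, -10] -> [-43, 10, 31, -18, -40, 31, -37, -5, 52, -6] -> [43, -10, -31, 18, 40, -31, 37, 5, -52, 6] -> [-10, -31, -31, 5, -52, 6] -> [-31, 5, -52, 6] -> -52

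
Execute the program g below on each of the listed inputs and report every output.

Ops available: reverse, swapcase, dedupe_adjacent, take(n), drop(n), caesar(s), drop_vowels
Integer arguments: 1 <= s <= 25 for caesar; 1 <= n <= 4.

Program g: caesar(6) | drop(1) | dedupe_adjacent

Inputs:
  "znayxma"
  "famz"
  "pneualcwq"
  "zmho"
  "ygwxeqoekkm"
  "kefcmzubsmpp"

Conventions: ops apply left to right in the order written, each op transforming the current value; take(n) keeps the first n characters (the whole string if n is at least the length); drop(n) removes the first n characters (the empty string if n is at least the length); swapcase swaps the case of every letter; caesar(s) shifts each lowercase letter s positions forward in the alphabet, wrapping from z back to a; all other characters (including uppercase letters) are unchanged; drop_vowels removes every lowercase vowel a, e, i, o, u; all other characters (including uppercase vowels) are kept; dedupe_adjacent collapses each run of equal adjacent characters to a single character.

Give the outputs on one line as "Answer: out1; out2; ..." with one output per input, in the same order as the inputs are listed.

"tgedsg"; "gsf"; "tkagricw"; "snu"; "mcdkwukqs"; "klisfahysv"

Execution, op by op:
  "znayxma" -> "ftgedsg" -> "tgedsg" -> "tgedsg"
  "famz" -> "lgsf" -> "gsf" -> "gsf"
  "pneualcwq" -> "vtkagricw" -> "tkagricw" -> "tkagricw"
  "zmho" -> "fsnu" -> "snu" -> "snu"
  "ygwxeqoekkm" -> "emcdkwukqqs" -> "mcdkwukqqs" -> "mcdkwukqs"
  "kefcmzubsmpp" -> "qklisfahysvv" -> "klisfahysvv" -> "klisfahysv"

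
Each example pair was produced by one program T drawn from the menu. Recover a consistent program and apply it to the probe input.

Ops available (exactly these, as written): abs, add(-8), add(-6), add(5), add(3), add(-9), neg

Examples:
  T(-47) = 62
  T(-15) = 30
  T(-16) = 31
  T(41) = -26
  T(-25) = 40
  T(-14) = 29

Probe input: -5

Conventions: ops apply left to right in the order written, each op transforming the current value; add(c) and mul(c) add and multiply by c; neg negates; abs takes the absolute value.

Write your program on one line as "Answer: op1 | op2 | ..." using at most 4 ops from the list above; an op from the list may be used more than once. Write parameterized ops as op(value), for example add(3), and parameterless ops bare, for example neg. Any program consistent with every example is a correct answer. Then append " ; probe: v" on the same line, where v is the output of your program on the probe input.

add(-9) | add(-6) | neg ; probe: 20

Check, running the answer program on each example:
  -47 -> -56 -> -62 -> 62
  -15 -> -24 -> -30 -> 30
  -16 -> -25 -> -31 -> 31
  41 -> 32 -> 26 -> -26
  -25 -> -34 -> -40 -> 40
  -14 -> -23 -> -29 -> 29
  probe: -5 -> -14 -> -20 -> 20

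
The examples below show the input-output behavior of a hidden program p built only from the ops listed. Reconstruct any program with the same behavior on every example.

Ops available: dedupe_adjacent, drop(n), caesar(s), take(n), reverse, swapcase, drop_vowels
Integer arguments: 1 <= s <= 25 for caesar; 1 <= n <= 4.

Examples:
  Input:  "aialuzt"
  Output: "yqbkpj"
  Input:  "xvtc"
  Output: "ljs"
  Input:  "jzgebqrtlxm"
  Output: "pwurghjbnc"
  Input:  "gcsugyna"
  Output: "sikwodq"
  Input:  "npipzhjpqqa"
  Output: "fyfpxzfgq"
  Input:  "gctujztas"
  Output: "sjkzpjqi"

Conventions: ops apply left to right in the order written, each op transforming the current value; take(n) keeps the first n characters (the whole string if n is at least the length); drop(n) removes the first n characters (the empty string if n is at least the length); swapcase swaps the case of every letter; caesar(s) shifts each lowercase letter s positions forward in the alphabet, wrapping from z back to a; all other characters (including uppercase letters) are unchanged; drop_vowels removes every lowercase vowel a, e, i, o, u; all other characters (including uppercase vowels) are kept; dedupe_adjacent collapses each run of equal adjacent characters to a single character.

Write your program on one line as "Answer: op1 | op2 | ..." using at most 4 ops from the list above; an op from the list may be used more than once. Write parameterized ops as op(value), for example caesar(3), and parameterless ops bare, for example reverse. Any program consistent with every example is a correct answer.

drop(1) | dedupe_adjacent | caesar(25) | caesar(17)

Check, running the answer program on each example:
  "aialuzt" -> "ialuzt" -> "ialuzt" -> "hzktys" -> "yqbkpj"
  "xvtc" -> "vtc" -> "vtc" -> "usb" -> "ljs"
  "jzgebqrtlxm" -> "zgebqrtlxm" -> "zgebqrtlxm" -> "yfdapqskwl" -> "pwurghjbnc"
  "gcsugyna" -> "csugyna" -> "csugyna" -> "brtfxmz" -> "sikwodq"
  "npipzhjpqqa" -> "pipzhjpqqa" -> "pipzhjpqa" -> "ohoygiopz" -> "fyfpxzfgq"
  "gctujztas" -> "ctujztas" -> "ctujztas" -> "bstiyszr" -> "sjkzpjqi"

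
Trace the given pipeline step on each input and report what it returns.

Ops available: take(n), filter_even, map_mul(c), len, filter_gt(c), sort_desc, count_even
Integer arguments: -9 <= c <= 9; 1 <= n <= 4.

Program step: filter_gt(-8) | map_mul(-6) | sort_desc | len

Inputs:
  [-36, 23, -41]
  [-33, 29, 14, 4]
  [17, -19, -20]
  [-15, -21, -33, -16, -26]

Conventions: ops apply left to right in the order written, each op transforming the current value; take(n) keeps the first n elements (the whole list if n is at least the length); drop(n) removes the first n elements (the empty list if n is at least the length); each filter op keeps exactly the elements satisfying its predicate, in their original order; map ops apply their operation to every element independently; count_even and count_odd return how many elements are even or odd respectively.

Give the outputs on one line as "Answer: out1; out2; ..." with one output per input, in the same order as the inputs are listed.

1; 3; 1; 0

Execution, op by op:
  [-36, 23, -41] -> [23] -> [-138] -> [-138] -> 1
  [-33, 29, 14, 4] -> [29, 14, 4] -> [-174, -84, -24] -> [-24, -84, -174] -> 3
  [17, -19, -20] -> [17] -> [-102] -> [-102] -> 1
  [-15, -21, -33, -16, -26] -> [] -> [] -> [] -> 0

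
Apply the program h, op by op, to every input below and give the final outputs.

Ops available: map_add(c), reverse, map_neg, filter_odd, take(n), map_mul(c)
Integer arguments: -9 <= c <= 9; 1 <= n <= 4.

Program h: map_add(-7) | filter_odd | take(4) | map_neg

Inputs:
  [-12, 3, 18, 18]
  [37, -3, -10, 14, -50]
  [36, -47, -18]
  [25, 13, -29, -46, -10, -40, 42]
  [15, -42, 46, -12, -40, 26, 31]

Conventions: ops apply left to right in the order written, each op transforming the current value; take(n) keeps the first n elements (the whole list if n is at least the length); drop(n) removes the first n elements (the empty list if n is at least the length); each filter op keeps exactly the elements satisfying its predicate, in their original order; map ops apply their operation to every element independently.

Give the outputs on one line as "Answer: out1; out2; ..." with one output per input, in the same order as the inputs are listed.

Execution, op by op:
  [-12, 3, 18, 18] -> [-19, -4, 11, 11] -> [-19, 11, 11] -> [-19, 11, 11] -> [19, -11, -11]
  [37, -3, -10, 14, -50] -> [30, -10, -17, 7, -57] -> [-17, 7, -57] -> [-17, 7, -57] -> [17, -7, 57]
  [36, -47, -18] -> [29, -54, -25] -> [29, -25] -> [29, -25] -> [-29, 25]
  [25, 13, -29, -46, -10, -40, 42] -> [18, 6, -36, -53, -17, -47, 35] -> [-53, -17, -47, 35] -> [-53, -17, -47, 35] -> [53, 17, 47, -35]
  [15, -42, 46, -12, -40, 26, 31] -> [8, -49, 39, -19, -47, 19, 24] -> [-49, 39, -19, -47, 19] -> [-49, 39, -19, -47] -> [49, -39, 19, 47]

[19, -11, -11]; [17, -7, 57]; [-29, 25]; [53, 17, 47, -35]; [49, -39, 19, 47]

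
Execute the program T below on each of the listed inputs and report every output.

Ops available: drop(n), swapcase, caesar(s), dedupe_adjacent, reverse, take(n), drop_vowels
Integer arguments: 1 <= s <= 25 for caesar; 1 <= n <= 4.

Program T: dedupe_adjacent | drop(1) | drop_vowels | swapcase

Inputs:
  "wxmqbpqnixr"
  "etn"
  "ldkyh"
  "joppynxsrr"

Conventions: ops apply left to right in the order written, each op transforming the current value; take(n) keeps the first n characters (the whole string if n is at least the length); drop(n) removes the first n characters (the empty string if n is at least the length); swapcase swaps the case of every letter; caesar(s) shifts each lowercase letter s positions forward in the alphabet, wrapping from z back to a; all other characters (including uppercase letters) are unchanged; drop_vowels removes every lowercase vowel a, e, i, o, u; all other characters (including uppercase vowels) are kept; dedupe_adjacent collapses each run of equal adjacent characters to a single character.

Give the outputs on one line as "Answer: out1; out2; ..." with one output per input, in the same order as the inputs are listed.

"XMQBPQNXR"; "TN"; "DKYH"; "PYNXSR"

Execution, op by op:
  "wxmqbpqnixr" -> "wxmqbpqnixr" -> "xmqbpqnixr" -> "xmqbpqnxr" -> "XMQBPQNXR"
  "etn" -> "etn" -> "tn" -> "tn" -> "TN"
  "ldkyh" -> "ldkyh" -> "dkyh" -> "dkyh" -> "DKYH"
  "joppynxsrr" -> "jopynxsr" -> "opynxsr" -> "pynxsr" -> "PYNXSR"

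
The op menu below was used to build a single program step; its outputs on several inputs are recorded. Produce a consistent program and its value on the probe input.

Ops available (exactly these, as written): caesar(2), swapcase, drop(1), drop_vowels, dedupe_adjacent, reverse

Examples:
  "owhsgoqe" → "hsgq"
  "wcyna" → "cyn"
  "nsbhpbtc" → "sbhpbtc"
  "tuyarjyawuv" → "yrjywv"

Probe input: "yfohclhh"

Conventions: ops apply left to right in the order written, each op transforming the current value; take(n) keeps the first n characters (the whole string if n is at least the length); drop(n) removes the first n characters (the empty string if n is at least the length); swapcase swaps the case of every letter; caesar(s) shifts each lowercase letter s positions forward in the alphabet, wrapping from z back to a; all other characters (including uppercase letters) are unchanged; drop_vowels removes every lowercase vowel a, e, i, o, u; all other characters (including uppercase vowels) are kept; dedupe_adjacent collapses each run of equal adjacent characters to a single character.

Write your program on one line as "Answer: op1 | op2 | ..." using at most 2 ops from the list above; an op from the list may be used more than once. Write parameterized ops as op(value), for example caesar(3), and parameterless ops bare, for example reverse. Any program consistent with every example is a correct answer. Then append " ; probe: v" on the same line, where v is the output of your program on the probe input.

drop_vowels | drop(1) ; probe: "fhclhh"

Check, running the answer program on each example:
  "owhsgoqe" -> "whsgq" -> "hsgq"
  "wcyna" -> "wcyn" -> "cyn"
  "nsbhpbtc" -> "nsbhpbtc" -> "sbhpbtc"
  "tuyarjyawuv" -> "tyrjywv" -> "yrjywv"
  probe: "yfohclhh" -> "yfhclhh" -> "fhclhh"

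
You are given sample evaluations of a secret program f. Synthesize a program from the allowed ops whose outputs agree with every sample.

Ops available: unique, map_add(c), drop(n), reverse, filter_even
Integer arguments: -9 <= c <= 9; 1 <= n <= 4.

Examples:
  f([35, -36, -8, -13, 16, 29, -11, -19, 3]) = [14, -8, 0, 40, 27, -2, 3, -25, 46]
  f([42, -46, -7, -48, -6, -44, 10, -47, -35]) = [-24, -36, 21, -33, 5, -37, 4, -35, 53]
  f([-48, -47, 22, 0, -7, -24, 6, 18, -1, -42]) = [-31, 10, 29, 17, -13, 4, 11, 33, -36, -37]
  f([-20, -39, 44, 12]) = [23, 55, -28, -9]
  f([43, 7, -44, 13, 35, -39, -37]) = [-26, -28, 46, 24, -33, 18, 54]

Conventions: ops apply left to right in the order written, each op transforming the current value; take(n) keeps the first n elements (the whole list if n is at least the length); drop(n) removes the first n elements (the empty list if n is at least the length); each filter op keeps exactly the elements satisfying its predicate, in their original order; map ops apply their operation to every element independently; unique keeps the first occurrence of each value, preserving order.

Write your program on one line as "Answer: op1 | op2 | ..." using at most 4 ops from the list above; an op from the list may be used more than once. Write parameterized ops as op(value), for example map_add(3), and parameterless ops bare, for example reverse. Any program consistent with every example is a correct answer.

map_add(8) | map_add(-3) | reverse | map_add(6)

Check, running the answer program on each example:
  [35, -36, -8, -13, 16, 29, -11, -19, 3] -> [43, -28, 0, -5, 24, 37, -3, -11, 11] -> [40, -31, -3, -8, 21, 34, -6, -14, 8] -> [8, -14, -6, 34, 21, -8, -3, -31, 40] -> [14, -8, 0, 40, 27, -2, 3, -25, 46]
  [42, -46, -7, -48, -6, -44, 10, -47, -35] -> [50, -38, 1, -40, 2, -36, 18, -39, -27] -> [47, -41, -2, -43, -1, -39, 15, -42, -30] -> [-30, -42, 15, -39, -1, -43, -2, -41, 47] -> [-24, -36, 21, -33, 5, -37, 4, -35, 53]
  [-48, -47, 22, 0, -7, -24, 6, 18, -1, -42] -> [-40, -39, 30, 8, 1, -16, 14, 26, 7, -34] -> [-43, -42, 27, 5, -2, -19, 11, 23, 4, -37] -> [-37, 4, 23, 11, -19, -2, 5, 27, -42, -43] -> [-31, 10, 29, 17, -13, 4, 11, 33, -36, -37]
  [-20, -39, 44, 12] -> [-12, -31, 52, 20] -> [-15, -34, 49, 17] -> [17, 49, -34, -15] -> [23, 55, -28, -9]
  [43, 7, -44, 13, 35, -39, -37] -> [51, 15, -36, 21, 43, -31, -29] -> [48, 12, -39, 18, 40, -34, -32] -> [-32, -34, 40, 18, -39, 12, 48] -> [-26, -28, 46, 24, -33, 18, 54]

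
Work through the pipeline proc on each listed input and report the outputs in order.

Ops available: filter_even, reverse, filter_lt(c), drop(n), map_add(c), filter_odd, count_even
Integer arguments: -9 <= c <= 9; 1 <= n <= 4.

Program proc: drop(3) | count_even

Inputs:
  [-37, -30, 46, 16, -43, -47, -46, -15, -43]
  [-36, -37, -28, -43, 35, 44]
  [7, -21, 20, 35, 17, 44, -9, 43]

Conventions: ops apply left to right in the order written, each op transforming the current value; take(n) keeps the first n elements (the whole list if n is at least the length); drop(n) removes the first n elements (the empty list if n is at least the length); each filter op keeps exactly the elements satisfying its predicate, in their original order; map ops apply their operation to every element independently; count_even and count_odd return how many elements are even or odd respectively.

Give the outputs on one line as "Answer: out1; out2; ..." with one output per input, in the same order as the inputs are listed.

Execution, op by op:
  [-37, -30, 46, 16, -43, -47, -46, -15, -43] -> [16, -43, -47, -46, -15, -43] -> 2
  [-36, -37, -28, -43, 35, 44] -> [-43, 35, 44] -> 1
  [7, -21, 20, 35, 17, 44, -9, 43] -> [35, 17, 44, -9, 43] -> 1

2; 1; 1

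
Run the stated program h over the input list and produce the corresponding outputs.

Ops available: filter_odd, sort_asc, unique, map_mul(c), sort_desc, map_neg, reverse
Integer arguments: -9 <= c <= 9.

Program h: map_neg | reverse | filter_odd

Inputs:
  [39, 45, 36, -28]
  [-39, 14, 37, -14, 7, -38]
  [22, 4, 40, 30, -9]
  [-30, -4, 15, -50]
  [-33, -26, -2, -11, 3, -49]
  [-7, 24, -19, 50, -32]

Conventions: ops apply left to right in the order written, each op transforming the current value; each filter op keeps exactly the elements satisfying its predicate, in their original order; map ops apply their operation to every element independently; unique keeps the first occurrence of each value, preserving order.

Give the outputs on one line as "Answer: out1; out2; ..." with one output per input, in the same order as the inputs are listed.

Execution, op by op:
  [39, 45, 36, -28] -> [-39, -45, -36, 28] -> [28, -36, -45, -39] -> [-45, -39]
  [-39, 14, 37, -14, 7, -38] -> [39, -14, -37, 14, -7, 38] -> [38, -7, 14, -37, -14, 39] -> [-7, -37, 39]
  [22, 4, 40, 30, -9] -> [-22, -4, -40, -30, 9] -> [9, -30, -40, -4, -22] -> [9]
  [-30, -4, 15, -50] -> [30, 4, -15, 50] -> [50, -15, 4, 30] -> [-15]
  [-33, -26, -2, -11, 3, -49] -> [33, 26, 2, 11, -3, 49] -> [49, -3, 11, 2, 26, 33] -> [49, -3, 11, 33]
  [-7, 24, -19, 50, -32] -> [7, -24, 19, -50, 32] -> [32, -50, 19, -24, 7] -> [19, 7]

[-45, -39]; [-7, -37, 39]; [9]; [-15]; [49, -3, 11, 33]; [19, 7]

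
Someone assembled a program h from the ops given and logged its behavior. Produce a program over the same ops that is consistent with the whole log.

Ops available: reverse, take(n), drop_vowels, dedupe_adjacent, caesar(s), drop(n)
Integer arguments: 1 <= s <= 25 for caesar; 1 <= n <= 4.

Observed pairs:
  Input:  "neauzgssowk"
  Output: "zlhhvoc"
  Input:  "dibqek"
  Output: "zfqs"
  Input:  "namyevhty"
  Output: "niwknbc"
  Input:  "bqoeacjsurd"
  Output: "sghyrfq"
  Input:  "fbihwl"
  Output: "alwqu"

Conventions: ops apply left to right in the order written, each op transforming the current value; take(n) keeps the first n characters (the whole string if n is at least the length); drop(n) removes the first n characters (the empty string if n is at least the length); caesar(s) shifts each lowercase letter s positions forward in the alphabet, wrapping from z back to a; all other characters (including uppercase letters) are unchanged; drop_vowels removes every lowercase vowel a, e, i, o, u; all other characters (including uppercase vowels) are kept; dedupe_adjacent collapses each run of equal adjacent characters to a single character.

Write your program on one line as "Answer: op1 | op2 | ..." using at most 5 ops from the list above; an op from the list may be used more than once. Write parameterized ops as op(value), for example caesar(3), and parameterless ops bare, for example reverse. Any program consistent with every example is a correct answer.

drop_vowels | caesar(16) | reverse | caesar(12) | caesar(13)

Check, running the answer program on each example:
  "neauzgssowk" -> "nzgsswk" -> "dpwiima" -> "amiiwpd" -> "myuuibp" -> "zlhhvoc"
  "dibqek" -> "dbqk" -> "trga" -> "agrt" -> "msdf" -> "zfqs"
  "namyevhty" -> "nmyvhty" -> "dcolxjo" -> "ojxlocd" -> "avjxaop" -> "niwknbc"
  "bqoeacjsurd" -> "bqcjsrd" -> "rgsziht" -> "thizsgr" -> "ftulesd" -> "sghyrfq"
  "fbihwl" -> "fbhwl" -> "vrxmb" -> "bmxrv" -> "nyjdh" -> "alwqu"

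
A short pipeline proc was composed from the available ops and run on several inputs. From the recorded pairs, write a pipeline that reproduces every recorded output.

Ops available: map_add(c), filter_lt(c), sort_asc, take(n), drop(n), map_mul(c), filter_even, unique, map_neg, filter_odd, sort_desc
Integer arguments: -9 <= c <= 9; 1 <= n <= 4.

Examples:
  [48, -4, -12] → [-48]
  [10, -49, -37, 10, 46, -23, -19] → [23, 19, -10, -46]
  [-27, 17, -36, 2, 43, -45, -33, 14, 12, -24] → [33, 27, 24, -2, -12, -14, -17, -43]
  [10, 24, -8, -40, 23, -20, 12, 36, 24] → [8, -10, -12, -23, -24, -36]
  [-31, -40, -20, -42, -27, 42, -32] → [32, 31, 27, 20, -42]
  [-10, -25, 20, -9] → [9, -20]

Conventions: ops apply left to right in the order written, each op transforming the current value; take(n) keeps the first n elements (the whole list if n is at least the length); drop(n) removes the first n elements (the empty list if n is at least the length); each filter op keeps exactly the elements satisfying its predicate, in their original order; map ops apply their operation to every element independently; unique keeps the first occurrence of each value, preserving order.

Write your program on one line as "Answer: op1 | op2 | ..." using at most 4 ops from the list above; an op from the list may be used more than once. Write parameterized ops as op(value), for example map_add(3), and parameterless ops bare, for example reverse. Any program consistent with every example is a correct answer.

sort_asc | drop(2) | unique | map_neg

Check, running the answer program on each example:
  [48, -4, -12] -> [-12, -4, 48] -> [48] -> [48] -> [-48]
  [10, -49, -37, 10, 46, -23, -19] -> [-49, -37, -23, -19, 10, 10, 46] -> [-23, -19, 10, 10, 46] -> [-23, -19, 10, 46] -> [23, 19, -10, -46]
  [-27, 17, -36, 2, 43, -45, -33, 14, 12, -24] -> [-45, -36, -33, -27, -24, 2, 12, 14, 17, 43] -> [-33, -27, -24, 2, 12, 14, 17, 43] -> [-33, -27, -24, 2, 12, 14, 17, 43] -> [33, 27, 24, -2, -12, -14, -17, -43]
  [10, 24, -8, -40, 23, -20, 12, 36, 24] -> [-40, -20, -8, 10, 12, 23, 24, 24, 36] -> [-8, 10, 12, 23, 24, 24, 36] -> [-8, 10, 12, 23, 24, 36] -> [8, -10, -12, -23, -24, -36]
  [-31, -40, -20, -42, -27, 42, -32] -> [-42, -40, -32, -31, -27, -20, 42] -> [-32, -31, -27, -20, 42] -> [-32, -31, -27, -20, 42] -> [32, 31, 27, 20, -42]
  [-10, -25, 20, -9] -> [-25, -10, -9, 20] -> [-9, 20] -> [-9, 20] -> [9, -20]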